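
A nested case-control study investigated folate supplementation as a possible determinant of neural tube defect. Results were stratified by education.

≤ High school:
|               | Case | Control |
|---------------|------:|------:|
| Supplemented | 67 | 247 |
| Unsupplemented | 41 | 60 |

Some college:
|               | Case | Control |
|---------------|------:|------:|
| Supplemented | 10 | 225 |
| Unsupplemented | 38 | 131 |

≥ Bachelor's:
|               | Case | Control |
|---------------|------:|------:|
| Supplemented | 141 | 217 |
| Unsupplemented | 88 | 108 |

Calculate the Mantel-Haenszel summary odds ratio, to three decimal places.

0.505

OR_MH = Σ(aᵢdᵢ/nᵢ) / Σ(bᵢcᵢ/nᵢ), where nᵢ is the stratum total.
Stratum 1 (≤ High school): n = 415; a·d/n = 67·60/415 = 9.6867; b·c/n = 247·41/415 = 24.4024
Stratum 2 (Some college): n = 404; a·d/n = 10·131/404 = 3.2426; b·c/n = 225·38/404 = 21.1634
Stratum 3 (≥ Bachelor's): n = 554; a·d/n = 141·108/554 = 27.4874; b·c/n = 217·88/554 = 34.4693
OR_MH = (9.6867 + 3.2426 + 27.4874) / (24.4024 + 21.1634 + 34.4693) = 40.4167 / 80.0351 = 0.50499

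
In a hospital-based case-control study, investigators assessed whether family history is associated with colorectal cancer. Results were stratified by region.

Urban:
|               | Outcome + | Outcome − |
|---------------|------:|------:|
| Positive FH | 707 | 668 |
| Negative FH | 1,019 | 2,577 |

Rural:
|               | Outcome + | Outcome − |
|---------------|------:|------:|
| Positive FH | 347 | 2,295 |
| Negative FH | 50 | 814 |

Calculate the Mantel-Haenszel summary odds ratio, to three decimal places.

OR_MH = Σ(aᵢdᵢ/nᵢ) / Σ(bᵢcᵢ/nᵢ), where nᵢ is the stratum total.
Stratum 1 (Urban): n = 4971; a·d/n = 707·2577/4971 = 366.5136; b·c/n = 668·1019/4971 = 136.9326
Stratum 2 (Rural): n = 3506; a·d/n = 347·814/3506 = 80.5642; b·c/n = 2295·50/3506 = 32.7296
OR_MH = (366.5136 + 80.5642) / (136.9326 + 32.7296) = 447.0778 / 169.6622 = 2.63511

2.635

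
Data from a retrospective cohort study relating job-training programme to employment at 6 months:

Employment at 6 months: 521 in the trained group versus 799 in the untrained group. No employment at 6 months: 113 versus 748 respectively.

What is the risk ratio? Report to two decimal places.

From the description: a = 521, b = 113, c = 799, d = 748.
Risk in exposed = 521/634 = 0.82177; risk in unexposed = 799/1547 = 0.51648.
RR = 0.82177 / 0.51648 = 1.59108
The risk among the exposed is 1.59 times that among the unexposed.

1.59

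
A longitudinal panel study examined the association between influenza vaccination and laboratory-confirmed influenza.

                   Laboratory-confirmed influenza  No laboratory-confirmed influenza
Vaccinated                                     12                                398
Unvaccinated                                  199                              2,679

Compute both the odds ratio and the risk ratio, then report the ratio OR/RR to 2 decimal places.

0.96

Cells: a = 12, b = 398, c = 199, d = 2679.
OR = (12·2679)/(398·199) = 32148/79202 = 0.40590
Risk in exposed = 12/410 = 0.02927; risk in unexposed = 199/2878 = 0.06915; RR = 0.42329
OR/RR = 0.40590 / 0.42329 = 0.95892
The outcome is rare in both groups, so OR ≈ RR (ratio near 1).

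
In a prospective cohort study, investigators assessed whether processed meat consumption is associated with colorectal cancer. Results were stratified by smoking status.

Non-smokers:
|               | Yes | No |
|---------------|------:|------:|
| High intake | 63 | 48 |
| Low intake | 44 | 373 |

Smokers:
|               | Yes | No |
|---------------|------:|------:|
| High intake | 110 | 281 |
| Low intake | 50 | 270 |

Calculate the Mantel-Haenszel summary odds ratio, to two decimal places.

OR_MH = Σ(aᵢdᵢ/nᵢ) / Σ(bᵢcᵢ/nᵢ), where nᵢ is the stratum total.
Stratum 1 (Non-smokers): n = 528; a·d/n = 63·373/528 = 44.5057; b·c/n = 48·44/528 = 4.0000
Stratum 2 (Smokers): n = 711; a·d/n = 110·270/711 = 41.7722; b·c/n = 281·50/711 = 19.7609
OR_MH = (44.5057 + 41.7722) / (4.0000 + 19.7609) = 86.2778 / 23.7609 = 3.63108

3.63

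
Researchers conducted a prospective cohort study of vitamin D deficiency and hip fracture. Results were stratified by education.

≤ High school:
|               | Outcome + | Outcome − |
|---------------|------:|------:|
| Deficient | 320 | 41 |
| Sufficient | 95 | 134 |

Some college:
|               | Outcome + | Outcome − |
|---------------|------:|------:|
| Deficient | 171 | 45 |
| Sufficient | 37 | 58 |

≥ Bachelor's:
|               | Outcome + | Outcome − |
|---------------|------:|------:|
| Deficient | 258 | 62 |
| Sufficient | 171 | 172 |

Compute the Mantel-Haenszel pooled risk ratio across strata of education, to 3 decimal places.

1.863

RR_MH = Σ(aᵢ·n₀ᵢ/nᵢ) / Σ(cᵢ·n₁ᵢ/nᵢ), with n₁ᵢ = aᵢ+bᵢ (exposed), n₀ᵢ = cᵢ+dᵢ (unexposed), nᵢ = n₁ᵢ+n₀ᵢ.
Stratum 1 (≤ High school): n₁ = 361, n₀ = 229, n = 590; a·n₀/n = 320·229/590 = 124.2034; c·n₁/n = 95·361/590 = 58.1271
Stratum 2 (Some college): n₁ = 216, n₀ = 95, n = 311; a·n₀/n = 171·95/311 = 52.2347; c·n₁/n = 37·216/311 = 25.6977
Stratum 3 (≥ Bachelor's): n₁ = 320, n₀ = 343, n = 663; a·n₀/n = 258·343/663 = 133.4751; c·n₁/n = 171·320/663 = 82.5339
RR_MH = (124.2034 + 52.2347 + 133.4751) / (58.1271 + 25.6977 + 82.5339) = 309.9132 / 166.3588 = 1.86292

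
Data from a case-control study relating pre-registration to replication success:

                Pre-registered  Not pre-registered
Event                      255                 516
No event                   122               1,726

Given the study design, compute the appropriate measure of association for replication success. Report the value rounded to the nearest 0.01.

Reading the table with exposure as columns: a = 255 (Pre-registered, case), b = 122 (Pre-registered, non-case), c = 516 (Not pre-registered, case), d = 1726.
This is a case-control study: participants were sampled on outcome status, so risks in the source population cannot be estimated directly — relative risk is not valid here. The odds ratio is the appropriate measure.
OR = (a·d)/(b·c) = (255 × 1726) / (122 × 516) = 440130 / 62952 = 6.99152

6.99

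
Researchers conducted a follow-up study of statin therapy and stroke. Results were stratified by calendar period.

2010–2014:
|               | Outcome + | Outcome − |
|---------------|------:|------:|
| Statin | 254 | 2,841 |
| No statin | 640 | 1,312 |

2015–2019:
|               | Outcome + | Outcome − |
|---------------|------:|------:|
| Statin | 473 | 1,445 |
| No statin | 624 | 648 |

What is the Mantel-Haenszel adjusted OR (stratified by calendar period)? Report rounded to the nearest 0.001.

0.252

OR_MH = Σ(aᵢdᵢ/nᵢ) / Σ(bᵢcᵢ/nᵢ), where nᵢ is the stratum total.
Stratum 1 (2010–2014): n = 5047; a·d/n = 254·1312/5047 = 66.0289; b·c/n = 2841·640/5047 = 360.2615
Stratum 2 (2015–2019): n = 3190; a·d/n = 473·648/3190 = 96.0828; b·c/n = 1445·624/3190 = 282.6583
OR_MH = (66.0289 + 96.0828) / (360.2615 + 282.6583) = 162.1117 / 642.9198 = 0.25215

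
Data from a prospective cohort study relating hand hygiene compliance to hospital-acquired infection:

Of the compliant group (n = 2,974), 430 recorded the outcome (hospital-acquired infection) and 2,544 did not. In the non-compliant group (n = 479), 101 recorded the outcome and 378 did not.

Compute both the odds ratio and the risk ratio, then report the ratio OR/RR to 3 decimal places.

From the description: a = 430, b = 2544, c = 101, d = 378.
OR = (430·378)/(2544·101) = 162540/256944 = 0.63259
Risk in exposed = 430/2974 = 0.14459; risk in unexposed = 101/479 = 0.21086; RR = 0.68571
OR/RR = 0.63259 / 0.68571 = 0.92253
The outcome is not rare, so the OR lies further from 1 than the RR.

0.923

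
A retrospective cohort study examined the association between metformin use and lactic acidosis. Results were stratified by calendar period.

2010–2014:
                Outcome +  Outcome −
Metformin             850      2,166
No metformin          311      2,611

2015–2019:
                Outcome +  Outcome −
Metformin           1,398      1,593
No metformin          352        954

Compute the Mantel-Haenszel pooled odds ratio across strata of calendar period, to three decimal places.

2.805

OR_MH = Σ(aᵢdᵢ/nᵢ) / Σ(bᵢcᵢ/nᵢ), where nᵢ is the stratum total.
Stratum 1 (2010–2014): n = 5938; a·d/n = 850·2611/5938 = 373.7538; b·c/n = 2166·311/5938 = 113.4432
Stratum 2 (2015–2019): n = 4297; a·d/n = 1398·954/4297 = 310.3775; b·c/n = 1593·352/4297 = 130.4948
OR_MH = (373.7538 + 310.3775) / (113.4432 + 130.4948) = 684.1313 / 243.9380 = 2.80453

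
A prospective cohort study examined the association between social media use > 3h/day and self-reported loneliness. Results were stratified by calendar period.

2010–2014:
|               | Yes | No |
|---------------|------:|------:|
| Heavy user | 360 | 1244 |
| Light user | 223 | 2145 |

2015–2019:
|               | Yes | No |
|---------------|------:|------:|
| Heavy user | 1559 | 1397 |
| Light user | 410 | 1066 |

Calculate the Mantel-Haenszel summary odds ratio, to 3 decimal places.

OR_MH = Σ(aᵢdᵢ/nᵢ) / Σ(bᵢcᵢ/nᵢ), where nᵢ is the stratum total.
Stratum 1 (2010–2014): n = 3972; a·d/n = 360·2145/3972 = 194.4109; b·c/n = 1244·223/3972 = 69.8419
Stratum 2 (2015–2019): n = 4432; a·d/n = 1559·1066/4432 = 374.9761; b·c/n = 1397·410/4432 = 129.2351
OR_MH = (194.4109 + 374.9761) / (69.8419 + 129.2351) = 569.3870 / 199.0770 = 2.86013

2.860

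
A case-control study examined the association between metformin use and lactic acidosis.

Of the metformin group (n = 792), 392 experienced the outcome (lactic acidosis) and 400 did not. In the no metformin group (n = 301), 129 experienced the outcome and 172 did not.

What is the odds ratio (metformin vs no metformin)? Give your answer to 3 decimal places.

From the description: a = 392, b = 400, c = 129, d = 172.
OR = (a·d)/(b·c) = (392 × 172) / (400 × 129) = 67424 / 51600 = 1.30667
The odds of lactic acidosis are about 1.31 times as high in the metformin group.

1.307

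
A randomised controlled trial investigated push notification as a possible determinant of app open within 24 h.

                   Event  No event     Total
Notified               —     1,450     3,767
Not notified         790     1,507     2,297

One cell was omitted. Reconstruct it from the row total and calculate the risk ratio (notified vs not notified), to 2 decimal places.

The missing cell is in the exposed row: 3767 − 1450 = 2317.
So a = 2317, b = 1450, c = 790, d = 1507.
RR = [a/(a+b)] / [c/(c+d)] = (2317/3767) / (790/2297) = 0.61508/0.34393 = 1.78840

1.79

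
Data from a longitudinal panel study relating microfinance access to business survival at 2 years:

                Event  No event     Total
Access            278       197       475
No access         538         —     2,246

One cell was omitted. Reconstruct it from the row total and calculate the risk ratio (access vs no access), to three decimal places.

2.443

The missing cell is in the unexposed row: 2246 − 538 = 1708.
So a = 278, b = 197, c = 538, d = 1708.
RR = [a/(a+b)] / [c/(c+d)] = (278/475) / (538/2246) = 0.58526/0.23954 = 2.44331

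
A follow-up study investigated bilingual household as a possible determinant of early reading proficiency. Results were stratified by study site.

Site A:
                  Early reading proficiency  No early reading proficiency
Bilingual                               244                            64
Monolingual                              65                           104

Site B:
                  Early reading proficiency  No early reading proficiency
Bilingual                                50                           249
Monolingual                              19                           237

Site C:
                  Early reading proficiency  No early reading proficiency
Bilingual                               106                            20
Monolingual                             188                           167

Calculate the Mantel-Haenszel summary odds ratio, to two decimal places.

OR_MH = Σ(aᵢdᵢ/nᵢ) / Σ(bᵢcᵢ/nᵢ), where nᵢ is the stratum total.
Stratum 1 (Site A): n = 477; a·d/n = 244·104/477 = 53.1992; b·c/n = 64·65/477 = 8.7212
Stratum 2 (Site B): n = 555; a·d/n = 50·237/555 = 21.3514; b·c/n = 249·19/555 = 8.5243
Stratum 3 (Site C): n = 481; a·d/n = 106·167/481 = 36.8025; b·c/n = 20·188/481 = 7.8170
OR_MH = (53.1992 + 21.3514 + 36.8025) / (8.7212 + 8.5243 + 7.8170) = 111.3530 / 25.0625 = 4.44300

4.44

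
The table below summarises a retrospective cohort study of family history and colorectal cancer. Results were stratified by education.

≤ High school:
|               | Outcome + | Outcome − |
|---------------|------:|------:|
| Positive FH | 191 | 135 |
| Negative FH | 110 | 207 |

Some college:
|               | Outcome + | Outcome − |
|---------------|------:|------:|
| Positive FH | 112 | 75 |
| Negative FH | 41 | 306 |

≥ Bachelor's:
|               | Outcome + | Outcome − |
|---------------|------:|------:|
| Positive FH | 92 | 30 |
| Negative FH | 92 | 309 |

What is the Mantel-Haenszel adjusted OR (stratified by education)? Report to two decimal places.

OR_MH = Σ(aᵢdᵢ/nᵢ) / Σ(bᵢcᵢ/nᵢ), where nᵢ is the stratum total.
Stratum 1 (≤ High school): n = 643; a·d/n = 191·207/643 = 61.4883; b·c/n = 135·110/643 = 23.0949
Stratum 2 (Some college): n = 534; a·d/n = 112·306/534 = 64.1798; b·c/n = 75·41/534 = 5.7584
Stratum 3 (≥ Bachelor's): n = 523; a·d/n = 92·309/523 = 54.3556; b·c/n = 30·92/523 = 5.2772
OR_MH = (61.4883 + 64.1798 + 54.3556) / (23.0949 + 5.7584 + 5.2772) = 180.0238 / 34.1305 = 5.27456

5.27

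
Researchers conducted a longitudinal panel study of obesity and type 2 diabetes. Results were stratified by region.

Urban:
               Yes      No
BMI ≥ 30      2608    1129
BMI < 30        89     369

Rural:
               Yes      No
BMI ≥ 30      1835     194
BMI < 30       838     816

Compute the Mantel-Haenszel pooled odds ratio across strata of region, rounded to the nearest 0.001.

9.340

OR_MH = Σ(aᵢdᵢ/nᵢ) / Σ(bᵢcᵢ/nᵢ), where nᵢ is the stratum total.
Stratum 1 (Urban): n = 4195; a·d/n = 2608·369/4195 = 229.4045; b·c/n = 1129·89/4195 = 23.9526
Stratum 2 (Rural): n = 3683; a·d/n = 1835·816/3683 = 406.5599; b·c/n = 194·838/3683 = 44.1412
OR_MH = (229.4045 + 406.5599) / (23.9526 + 44.1412) = 635.9644 / 68.0938 = 9.33954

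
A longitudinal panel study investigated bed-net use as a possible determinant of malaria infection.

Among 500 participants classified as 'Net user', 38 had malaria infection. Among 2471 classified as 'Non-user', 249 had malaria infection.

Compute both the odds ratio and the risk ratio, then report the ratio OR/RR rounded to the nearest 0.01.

From the description: a = 38, b = 462, c = 249, d = 2222.
OR = (38·2222)/(462·249) = 84436/115038 = 0.73398
Risk in exposed = 38/500 = 0.07600; risk in unexposed = 249/2471 = 0.10077; RR = 0.75420
OR/RR = 0.73398 / 0.75420 = 0.97319
The outcome is not rare, so the OR lies further from 1 than the RR.

0.97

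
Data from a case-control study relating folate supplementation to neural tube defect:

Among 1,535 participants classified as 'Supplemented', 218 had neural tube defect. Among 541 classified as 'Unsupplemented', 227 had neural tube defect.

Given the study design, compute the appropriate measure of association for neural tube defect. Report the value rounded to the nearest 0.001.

0.229

From the description: a = 218, b = 1317, c = 227, d = 314.
This is a case-control study: participants were sampled on outcome status, so risks in the source population cannot be estimated directly — relative risk is not valid here. The odds ratio is the appropriate measure.
OR = (a·d)/(b·c) = (218 × 314) / (1317 × 227) = 68452 / 298959 = 0.22897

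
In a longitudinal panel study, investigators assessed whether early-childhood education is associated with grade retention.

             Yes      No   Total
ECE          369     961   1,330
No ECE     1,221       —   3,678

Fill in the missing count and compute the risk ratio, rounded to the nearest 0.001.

The missing cell is in the unexposed row: 3678 − 1221 = 2457.
So a = 369, b = 961, c = 1221, d = 2457.
RR = [a/(a+b)] / [c/(c+d)] = (369/1330) / (1221/3678) = 0.27744/0.33197 = 0.83574

0.836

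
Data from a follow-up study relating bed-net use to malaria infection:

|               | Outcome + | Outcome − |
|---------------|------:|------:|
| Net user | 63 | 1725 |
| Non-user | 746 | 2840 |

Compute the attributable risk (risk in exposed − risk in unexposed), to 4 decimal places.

Cells: a = 63, b = 1725, c = 746, d = 2840.
Risk in exposed = 63/1788 = 0.035235; risk in unexposed = 746/3586 = 0.208031.
Risk difference = 0.035235 − 0.208031 = -0.172796

-0.1728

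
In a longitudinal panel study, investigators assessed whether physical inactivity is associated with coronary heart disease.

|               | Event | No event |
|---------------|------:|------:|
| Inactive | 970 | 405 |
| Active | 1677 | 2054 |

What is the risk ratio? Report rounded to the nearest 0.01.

Cells: a = 970, b = 405, c = 1677, d = 2054.
Risk in exposed = 970/1375 = 0.70545; risk in unexposed = 1677/3731 = 0.44948.
RR = 0.70545 / 0.44948 = 1.56950
The risk among the exposed is 1.57 times that among the unexposed.

1.57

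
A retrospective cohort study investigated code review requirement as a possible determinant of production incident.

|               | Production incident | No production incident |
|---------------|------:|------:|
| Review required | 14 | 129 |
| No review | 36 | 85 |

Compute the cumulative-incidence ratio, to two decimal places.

Cells: a = 14, b = 129, c = 36, d = 85.
Risk in exposed = 14/143 = 0.09790; risk in unexposed = 36/121 = 0.29752.
RR = 0.09790 / 0.29752 = 0.32906
The risk is 67% lower among the exposed than among the unexposed.

0.33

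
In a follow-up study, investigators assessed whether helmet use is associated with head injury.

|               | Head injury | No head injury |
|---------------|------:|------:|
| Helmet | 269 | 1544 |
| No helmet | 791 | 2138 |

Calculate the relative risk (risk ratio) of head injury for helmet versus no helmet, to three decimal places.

Cells: a = 269, b = 1544, c = 791, d = 2138.
Risk in exposed = 269/1813 = 0.14837; risk in unexposed = 791/2929 = 0.27006.
RR = 0.14837 / 0.27006 = 0.54941
The risk is 45% lower among the exposed than among the unexposed.

0.549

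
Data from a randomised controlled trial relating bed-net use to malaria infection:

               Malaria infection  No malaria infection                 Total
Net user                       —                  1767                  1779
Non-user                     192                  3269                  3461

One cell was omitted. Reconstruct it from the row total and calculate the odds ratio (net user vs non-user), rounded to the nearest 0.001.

0.116

The missing cell is in the exposed row: 1779 − 1767 = 12.
So a = 12, b = 1767, c = 192, d = 3269.
OR = (a·d)/(b·c) = (12 × 3269) / (1767 × 192) = 39228 / 339264 = 0.11563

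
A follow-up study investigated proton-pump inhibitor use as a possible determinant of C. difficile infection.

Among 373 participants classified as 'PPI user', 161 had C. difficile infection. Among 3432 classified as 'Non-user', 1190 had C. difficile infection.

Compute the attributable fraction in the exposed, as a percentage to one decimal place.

From the description: a = 161, b = 212, c = 1190, d = 2242.
Risk in exposed = 161/373 = 0.43164; risk in unexposed = 1190/3432 = 0.34674.
RR = 0.43164/0.34674 = 1.24485
AR% = (RR − 1)/RR × 100 = (1.24485 − 1)/1.24485 × 100 = 19.6691%

19.7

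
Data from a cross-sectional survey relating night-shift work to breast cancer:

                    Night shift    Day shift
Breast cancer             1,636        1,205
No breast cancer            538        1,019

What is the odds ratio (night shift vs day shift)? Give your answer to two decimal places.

2.57

Reading the table with exposure as columns: a = 1636 (Night shift, case), b = 538 (Night shift, non-case), c = 1205 (Day shift, case), d = 1019.
OR = (a·d)/(b·c) = (1636 × 1019) / (538 × 1205) = 1667084 / 648290 = 2.57151
The odds of breast cancer are about 2.57 times as high in the night shift group.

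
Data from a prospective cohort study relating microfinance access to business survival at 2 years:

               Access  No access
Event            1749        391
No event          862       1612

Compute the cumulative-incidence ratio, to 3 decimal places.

3.432

Reading the table with exposure as columns: a = 1749 (Access, case), b = 862 (Access, non-case), c = 391 (No access, case), d = 1612.
Risk in exposed = 1749/2611 = 0.66986; risk in unexposed = 391/2003 = 0.19521.
RR = 0.66986 / 0.19521 = 3.43152
The risk among the exposed is 3.43 times that among the unexposed.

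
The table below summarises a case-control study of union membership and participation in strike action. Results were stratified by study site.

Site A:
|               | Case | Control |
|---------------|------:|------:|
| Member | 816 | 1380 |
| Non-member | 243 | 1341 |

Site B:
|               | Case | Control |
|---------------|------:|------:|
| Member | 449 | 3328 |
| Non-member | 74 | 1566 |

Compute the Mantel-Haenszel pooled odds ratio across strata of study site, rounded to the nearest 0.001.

OR_MH = Σ(aᵢdᵢ/nᵢ) / Σ(bᵢcᵢ/nᵢ), where nᵢ is the stratum total.
Stratum 1 (Site A): n = 3780; a·d/n = 816·1341/3780 = 289.4857; b·c/n = 1380·243/3780 = 88.7143
Stratum 2 (Site B): n = 5417; a·d/n = 449·1566/5417 = 129.8014; b·c/n = 3328·74/5417 = 45.4628
OR_MH = (289.4857 + 129.8014) / (88.7143 + 45.4628) = 419.2871 / 134.1771 = 3.12488

3.125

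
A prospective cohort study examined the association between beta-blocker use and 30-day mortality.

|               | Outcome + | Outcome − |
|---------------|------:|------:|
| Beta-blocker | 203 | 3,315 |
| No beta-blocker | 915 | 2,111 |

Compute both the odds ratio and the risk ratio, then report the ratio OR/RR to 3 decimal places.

Cells: a = 203, b = 3315, c = 915, d = 2111.
OR = (203·2111)/(3315·915) = 428533/3033225 = 0.14128
Risk in exposed = 203/3518 = 0.05770; risk in unexposed = 915/3026 = 0.30238; RR = 0.19083
OR/RR = 0.14128 / 0.19083 = 0.74034
The outcome is not rare, so the OR lies further from 1 than the RR.

0.740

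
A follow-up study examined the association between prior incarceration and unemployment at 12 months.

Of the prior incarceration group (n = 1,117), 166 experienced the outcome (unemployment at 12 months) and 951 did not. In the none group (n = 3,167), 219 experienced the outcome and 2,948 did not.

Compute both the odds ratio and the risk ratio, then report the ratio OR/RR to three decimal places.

From the description: a = 166, b = 951, c = 219, d = 2948.
OR = (166·2948)/(951·219) = 489368/208269 = 2.34969
Risk in exposed = 166/1117 = 0.14861; risk in unexposed = 219/3167 = 0.06915; RR = 2.14911
OR/RR = 2.34969 / 2.14911 = 1.09333
The outcome is not rare, so the OR lies further from 1 than the RR.

1.093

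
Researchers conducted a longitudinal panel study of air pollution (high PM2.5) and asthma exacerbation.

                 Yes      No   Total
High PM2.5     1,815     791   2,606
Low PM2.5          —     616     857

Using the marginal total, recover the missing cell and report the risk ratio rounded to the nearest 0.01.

The missing cell is in the unexposed row: 857 − 616 = 241.
So a = 1815, b = 791, c = 241, d = 616.
RR = [a/(a+b)] / [c/(c+d)] = (1815/2606) / (241/857) = 0.69647/0.28121 = 2.47666

2.48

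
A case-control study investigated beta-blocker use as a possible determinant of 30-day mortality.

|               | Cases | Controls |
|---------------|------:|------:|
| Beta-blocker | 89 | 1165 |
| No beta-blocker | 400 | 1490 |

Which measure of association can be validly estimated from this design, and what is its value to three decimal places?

0.285

Cells: a = 89, b = 1165, c = 400, d = 1490.
This is a case-control study: participants were sampled on outcome status, so risks in the source population cannot be estimated directly — relative risk is not valid here. The odds ratio is the appropriate measure.
OR = (a·d)/(b·c) = (89 × 1490) / (1165 × 400) = 132610 / 466000 = 0.28457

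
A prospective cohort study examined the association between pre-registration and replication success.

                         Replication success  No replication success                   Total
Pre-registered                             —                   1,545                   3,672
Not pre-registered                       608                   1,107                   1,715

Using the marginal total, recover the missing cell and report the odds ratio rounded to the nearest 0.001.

2.507

The missing cell is in the exposed row: 3672 − 1545 = 2127.
So a = 2127, b = 1545, c = 608, d = 1107.
OR = (a·d)/(b·c) = (2127 × 1107) / (1545 × 608) = 2354589 / 939360 = 2.50659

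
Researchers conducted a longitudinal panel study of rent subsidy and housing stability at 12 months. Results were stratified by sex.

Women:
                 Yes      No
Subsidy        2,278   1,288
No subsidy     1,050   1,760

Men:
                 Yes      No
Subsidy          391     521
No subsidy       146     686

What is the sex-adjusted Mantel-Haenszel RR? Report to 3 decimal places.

RR_MH = Σ(aᵢ·n₀ᵢ/nᵢ) / Σ(cᵢ·n₁ᵢ/nᵢ), with n₁ᵢ = aᵢ+bᵢ (exposed), n₀ᵢ = cᵢ+dᵢ (unexposed), nᵢ = n₁ᵢ+n₀ᵢ.
Stratum 1 (Women): n₁ = 3566, n₀ = 2810, n = 6376; a·n₀/n = 2278·2810/6376 = 1003.9492; c·n₁/n = 1050·3566/6376 = 587.2491
Stratum 2 (Men): n₁ = 912, n₀ = 832, n = 1744; a·n₀/n = 391·832/1744 = 186.5321; c·n₁/n = 146·912/1744 = 76.3486
RR_MH = (1003.9492 + 186.5321) / (587.2491 + 76.3486) = 1190.4813 / 663.5977 = 1.79398

1.794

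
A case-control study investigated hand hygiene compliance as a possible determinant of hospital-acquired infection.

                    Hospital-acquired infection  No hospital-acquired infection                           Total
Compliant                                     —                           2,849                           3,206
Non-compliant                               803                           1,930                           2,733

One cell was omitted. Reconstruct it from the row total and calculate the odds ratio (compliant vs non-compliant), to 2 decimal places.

The missing cell is in the exposed row: 3206 − 2849 = 357.
So a = 357, b = 2849, c = 803, d = 1930.
OR = (a·d)/(b·c) = (357 × 1930) / (2849 × 803) = 689010 / 2287747 = 0.30117

0.30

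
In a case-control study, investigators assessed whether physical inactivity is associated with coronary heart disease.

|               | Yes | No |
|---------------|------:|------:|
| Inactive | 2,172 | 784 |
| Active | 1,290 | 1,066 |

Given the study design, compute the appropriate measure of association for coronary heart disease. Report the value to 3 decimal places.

Cells: a = 2172, b = 784, c = 1290, d = 1066.
This is a case-control study: participants were sampled on outcome status, so risks in the source population cannot be estimated directly — relative risk is not valid here. The odds ratio is the appropriate measure.
OR = (a·d)/(b·c) = (2172 × 1066) / (784 × 1290) = 2315352 / 1011360 = 2.28935

2.289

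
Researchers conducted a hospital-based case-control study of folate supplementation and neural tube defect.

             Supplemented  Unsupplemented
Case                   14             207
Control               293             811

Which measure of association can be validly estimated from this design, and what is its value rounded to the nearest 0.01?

Reading the table with exposure as columns: a = 14 (Supplemented, case), b = 293 (Supplemented, non-case), c = 207 (Unsupplemented, case), d = 811.
This is a hospital-based case-control study: participants were sampled on outcome status, so risks in the source population cannot be estimated directly — relative risk is not valid here. The odds ratio is the appropriate measure.
OR = (a·d)/(b·c) = (14 × 811) / (293 × 207) = 11354 / 60651 = 0.18720

0.19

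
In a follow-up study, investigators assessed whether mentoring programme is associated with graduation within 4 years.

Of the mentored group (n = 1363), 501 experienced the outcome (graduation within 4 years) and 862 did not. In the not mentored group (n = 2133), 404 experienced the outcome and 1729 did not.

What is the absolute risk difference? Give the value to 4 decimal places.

0.1782

From the description: a = 501, b = 862, c = 404, d = 1729.
Risk in exposed = 501/1363 = 0.367572; risk in unexposed = 404/2133 = 0.189405.
Risk difference = 0.367572 − 0.189405 = 0.178167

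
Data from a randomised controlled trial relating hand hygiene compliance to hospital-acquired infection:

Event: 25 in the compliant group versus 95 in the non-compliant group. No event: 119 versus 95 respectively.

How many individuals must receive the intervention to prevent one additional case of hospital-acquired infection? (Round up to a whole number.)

Risk in treated group = 25/144 = 0.17361; risk in control = 95/190 = 0.50000.
Absolute risk reduction = 0.50000 − 0.17361 = 0.32639
NNT = 1 / ARR = 1 / 0.32639 = 3.064 → round up → 4

4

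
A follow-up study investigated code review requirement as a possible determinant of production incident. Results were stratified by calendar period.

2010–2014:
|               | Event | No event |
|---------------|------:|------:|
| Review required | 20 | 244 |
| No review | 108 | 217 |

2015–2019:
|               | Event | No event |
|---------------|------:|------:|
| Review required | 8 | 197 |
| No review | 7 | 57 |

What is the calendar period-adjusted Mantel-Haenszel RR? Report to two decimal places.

0.24

RR_MH = Σ(aᵢ·n₀ᵢ/nᵢ) / Σ(cᵢ·n₁ᵢ/nᵢ), with n₁ᵢ = aᵢ+bᵢ (exposed), n₀ᵢ = cᵢ+dᵢ (unexposed), nᵢ = n₁ᵢ+n₀ᵢ.
Stratum 1 (2010–2014): n₁ = 264, n₀ = 325, n = 589; a·n₀/n = 20·325/589 = 11.0357; c·n₁/n = 108·264/589 = 48.4075
Stratum 2 (2015–2019): n₁ = 205, n₀ = 64, n = 269; a·n₀/n = 8·64/269 = 1.9033; c·n₁/n = 7·205/269 = 5.3346
RR_MH = (11.0357 + 1.9033) / (48.4075 + 5.3346) = 12.9390 / 53.7420 = 0.24076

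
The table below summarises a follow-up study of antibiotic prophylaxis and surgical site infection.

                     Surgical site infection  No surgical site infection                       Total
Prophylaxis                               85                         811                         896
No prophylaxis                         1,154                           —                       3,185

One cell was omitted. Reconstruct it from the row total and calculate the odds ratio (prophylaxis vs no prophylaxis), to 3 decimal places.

The missing cell is in the unexposed row: 3185 − 1154 = 2031.
So a = 85, b = 811, c = 1154, d = 2031.
OR = (a·d)/(b·c) = (85 × 2031) / (811 × 1154) = 172635 / 935894 = 0.18446

0.184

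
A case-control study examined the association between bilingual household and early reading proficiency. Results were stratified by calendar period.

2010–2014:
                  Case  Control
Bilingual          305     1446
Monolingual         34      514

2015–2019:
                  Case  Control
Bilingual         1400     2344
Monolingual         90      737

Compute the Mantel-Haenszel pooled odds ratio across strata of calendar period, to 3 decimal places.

OR_MH = Σ(aᵢdᵢ/nᵢ) / Σ(bᵢcᵢ/nᵢ), where nᵢ is the stratum total.
Stratum 1 (2010–2014): n = 2299; a·d/n = 305·514/2299 = 68.1905; b·c/n = 1446·34/2299 = 21.3849
Stratum 2 (2015–2019): n = 4571; a·d/n = 1400·737/4571 = 225.7274; b·c/n = 2344·90/4571 = 46.1518
OR_MH = (68.1905 + 225.7274) / (21.3849 + 46.1518) = 293.9179 / 67.5368 = 4.35197

4.352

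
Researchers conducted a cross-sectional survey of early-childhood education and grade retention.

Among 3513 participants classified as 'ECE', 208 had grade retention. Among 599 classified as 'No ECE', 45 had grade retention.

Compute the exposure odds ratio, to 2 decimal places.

0.77

From the description: a = 208, b = 3305, c = 45, d = 554.
OR = (a·d)/(b·c) = (208 × 554) / (3305 × 45) = 115232 / 148725 = 0.77480
Exposure is associated with lower odds of grade retention (OR = 0.77 < 1).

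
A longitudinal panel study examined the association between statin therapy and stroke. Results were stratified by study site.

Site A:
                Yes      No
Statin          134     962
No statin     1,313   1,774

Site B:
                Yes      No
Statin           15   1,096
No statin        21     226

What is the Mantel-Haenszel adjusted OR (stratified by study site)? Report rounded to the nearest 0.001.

0.186

OR_MH = Σ(aᵢdᵢ/nᵢ) / Σ(bᵢcᵢ/nᵢ), where nᵢ is the stratum total.
Stratum 1 (Site A): n = 4183; a·d/n = 134·1774/4183 = 56.8291; b·c/n = 962·1313/4183 = 301.9617
Stratum 2 (Site B): n = 1358; a·d/n = 15·226/1358 = 2.4963; b·c/n = 1096·21/1358 = 16.9485
OR_MH = (56.8291 + 2.4963) / (301.9617 + 16.9485) = 59.3254 / 318.9102 = 0.18603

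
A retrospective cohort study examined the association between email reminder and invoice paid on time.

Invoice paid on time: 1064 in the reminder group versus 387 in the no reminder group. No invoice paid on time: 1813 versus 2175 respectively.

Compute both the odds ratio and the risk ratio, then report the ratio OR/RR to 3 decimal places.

From the description: a = 1064, b = 1813, c = 387, d = 2175.
OR = (1064·2175)/(1813·387) = 2314200/701631 = 3.29831
Risk in exposed = 1064/2877 = 0.36983; risk in unexposed = 387/2562 = 0.15105; RR = 2.44833
OR/RR = 3.29831 / 2.44833 = 1.34717
The outcome is not rare, so the OR lies further from 1 than the RR.

1.347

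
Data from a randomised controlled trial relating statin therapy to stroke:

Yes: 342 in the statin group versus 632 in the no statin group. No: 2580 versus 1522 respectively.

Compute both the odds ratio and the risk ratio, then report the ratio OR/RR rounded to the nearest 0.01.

From the description: a = 342, b = 2580, c = 632, d = 1522.
OR = (342·1522)/(2580·632) = 520524/1630560 = 0.31923
Risk in exposed = 342/2922 = 0.11704; risk in unexposed = 632/2154 = 0.29341; RR = 0.39891
OR/RR = 0.31923 / 0.39891 = 0.80026
The outcome is not rare, so the OR lies further from 1 than the RR.

0.80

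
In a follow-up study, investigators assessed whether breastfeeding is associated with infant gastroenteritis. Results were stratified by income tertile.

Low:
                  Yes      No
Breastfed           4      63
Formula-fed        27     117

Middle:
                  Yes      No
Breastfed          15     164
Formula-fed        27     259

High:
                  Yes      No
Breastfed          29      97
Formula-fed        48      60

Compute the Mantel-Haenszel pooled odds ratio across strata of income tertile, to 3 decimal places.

OR_MH = Σ(aᵢdᵢ/nᵢ) / Σ(bᵢcᵢ/nᵢ), where nᵢ is the stratum total.
Stratum 1 (Low): n = 211; a·d/n = 4·117/211 = 2.2180; b·c/n = 63·27/211 = 8.0616
Stratum 2 (Middle): n = 465; a·d/n = 15·259/465 = 8.3548; b·c/n = 164·27/465 = 9.5226
Stratum 3 (High): n = 234; a·d/n = 29·60/234 = 7.4359; b·c/n = 97·48/234 = 19.8974
OR_MH = (2.2180 + 8.3548 + 7.4359) / (8.0616 + 9.5226 + 19.8974) = 18.0087 / 37.4816 = 0.48047

0.480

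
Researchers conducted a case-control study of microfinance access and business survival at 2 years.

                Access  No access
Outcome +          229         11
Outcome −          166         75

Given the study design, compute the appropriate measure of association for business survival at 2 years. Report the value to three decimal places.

9.406

Reading the table with exposure as columns: a = 229 (Access, case), b = 166 (Access, non-case), c = 11 (No access, case), d = 75.
This is a case-control study: participants were sampled on outcome status, so risks in the source population cannot be estimated directly — relative risk is not valid here. The odds ratio is the appropriate measure.
OR = (a·d)/(b·c) = (229 × 75) / (166 × 11) = 17175 / 1826 = 9.40581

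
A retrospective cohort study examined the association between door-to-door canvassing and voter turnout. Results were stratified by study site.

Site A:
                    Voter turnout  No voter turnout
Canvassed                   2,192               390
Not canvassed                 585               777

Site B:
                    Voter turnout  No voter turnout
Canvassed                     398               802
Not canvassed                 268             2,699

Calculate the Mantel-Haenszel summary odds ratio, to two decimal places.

6.30

OR_MH = Σ(aᵢdᵢ/nᵢ) / Σ(bᵢcᵢ/nᵢ), where nᵢ is the stratum total.
Stratum 1 (Site A): n = 3944; a·d/n = 2192·777/3944 = 431.8418; b·c/n = 390·585/3944 = 57.8474
Stratum 2 (Site B): n = 4167; a·d/n = 398·2699/4167 = 257.7879; b·c/n = 802·268/4167 = 51.5805
OR_MH = (431.8418 + 257.7879) / (57.8474 + 51.5805) = 689.6296 / 109.4279 = 6.30214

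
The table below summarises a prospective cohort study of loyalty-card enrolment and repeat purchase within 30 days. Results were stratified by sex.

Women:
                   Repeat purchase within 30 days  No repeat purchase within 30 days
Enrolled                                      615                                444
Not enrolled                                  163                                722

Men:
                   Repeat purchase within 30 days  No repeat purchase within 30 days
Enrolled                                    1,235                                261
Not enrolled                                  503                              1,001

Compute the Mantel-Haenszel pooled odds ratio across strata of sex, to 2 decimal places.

7.91

OR_MH = Σ(aᵢdᵢ/nᵢ) / Σ(bᵢcᵢ/nᵢ), where nᵢ is the stratum total.
Stratum 1 (Women): n = 1944; a·d/n = 615·722/1944 = 228.4105; b·c/n = 444·163/1944 = 37.2284
Stratum 2 (Men): n = 3000; a·d/n = 1235·1001/3000 = 412.0783; b·c/n = 261·503/3000 = 43.7610
OR_MH = (228.4105 + 412.0783) / (37.2284 + 43.7610) = 640.4888 / 80.9894 = 7.90830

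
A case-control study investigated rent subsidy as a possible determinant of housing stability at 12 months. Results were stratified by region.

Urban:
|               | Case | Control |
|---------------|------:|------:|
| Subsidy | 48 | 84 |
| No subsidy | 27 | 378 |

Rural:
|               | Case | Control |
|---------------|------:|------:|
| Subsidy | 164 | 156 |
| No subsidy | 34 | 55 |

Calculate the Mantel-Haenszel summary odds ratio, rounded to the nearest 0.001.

OR_MH = Σ(aᵢdᵢ/nᵢ) / Σ(bᵢcᵢ/nᵢ), where nᵢ is the stratum total.
Stratum 1 (Urban): n = 537; a·d/n = 48·378/537 = 33.7877; b·c/n = 84·27/537 = 4.2235
Stratum 2 (Rural): n = 409; a·d/n = 164·55/409 = 22.0538; b·c/n = 156·34/409 = 12.9682
OR_MH = (33.7877 + 22.0538) / (4.2235 + 12.9682) = 55.8415 / 17.1917 = 3.24817

3.248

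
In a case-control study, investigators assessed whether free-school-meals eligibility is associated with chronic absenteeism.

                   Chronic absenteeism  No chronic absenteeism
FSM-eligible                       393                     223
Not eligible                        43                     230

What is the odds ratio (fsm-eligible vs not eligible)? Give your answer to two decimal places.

Cells: a = 393, b = 223, c = 43, d = 230.
OR = (a·d)/(b·c) = (393 × 230) / (223 × 43) = 90390 / 9589 = 9.42643
The odds of chronic absenteeism are about 9.43 times as high in the fsm-eligible group.

9.43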